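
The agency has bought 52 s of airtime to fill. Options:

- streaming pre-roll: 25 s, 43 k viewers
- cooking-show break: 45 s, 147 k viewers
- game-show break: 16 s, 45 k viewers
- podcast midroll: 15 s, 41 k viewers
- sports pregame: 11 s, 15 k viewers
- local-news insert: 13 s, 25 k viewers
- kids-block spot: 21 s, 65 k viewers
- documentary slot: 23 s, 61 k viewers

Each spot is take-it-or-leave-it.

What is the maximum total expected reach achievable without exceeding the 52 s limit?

By expected reach per s: cooking-show break 3.27, kids-block spot 3.10, game-show break 2.81 lead.
Greedy by ratio would take cooking-show break: 45 s used, total 147.
Replace cooking-show break with game-show break + podcast midroll + kids-block spot: the trade gains 4 net, giving 151 at 52 s.

151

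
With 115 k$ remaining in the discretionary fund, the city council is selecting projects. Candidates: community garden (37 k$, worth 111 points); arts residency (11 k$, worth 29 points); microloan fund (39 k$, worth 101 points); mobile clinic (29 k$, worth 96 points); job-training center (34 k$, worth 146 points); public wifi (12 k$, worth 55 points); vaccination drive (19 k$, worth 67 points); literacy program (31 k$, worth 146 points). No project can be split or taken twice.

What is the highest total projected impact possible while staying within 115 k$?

458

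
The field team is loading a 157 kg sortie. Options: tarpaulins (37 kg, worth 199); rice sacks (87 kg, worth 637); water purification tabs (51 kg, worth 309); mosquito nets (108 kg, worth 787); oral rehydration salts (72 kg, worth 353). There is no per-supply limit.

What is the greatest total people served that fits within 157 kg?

986

Density check — rice sacks 7.32, mosquito nets 7.29, water purification tabs 6.06, tarpaulins 5.38 are the best per kg.
A density-first pass picks rice sacks + water purification tabs — 946 at 138 kg.
Dropping rice sacks and water purification tabs frees 138 kg; slotting in tarpaulins + mosquito nets (145 kg) lifts the total to 986 at 145 kg.
No other feasible combination exceeds 986.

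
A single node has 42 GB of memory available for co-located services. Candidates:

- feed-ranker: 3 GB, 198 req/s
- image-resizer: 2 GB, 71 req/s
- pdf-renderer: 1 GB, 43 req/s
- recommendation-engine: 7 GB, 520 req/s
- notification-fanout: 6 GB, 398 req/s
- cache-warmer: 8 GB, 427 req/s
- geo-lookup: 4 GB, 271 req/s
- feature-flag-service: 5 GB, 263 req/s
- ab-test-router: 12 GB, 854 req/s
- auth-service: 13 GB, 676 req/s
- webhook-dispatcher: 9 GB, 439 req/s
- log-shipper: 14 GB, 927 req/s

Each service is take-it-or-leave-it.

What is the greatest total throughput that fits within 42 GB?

2897

Ranking by ratio (throughput/GB): recommendation-engine 74.29, ab-test-router 71.17, geo-lookup 67.75.
Taking the top-ratio services first gives feed-ranker + pdf-renderer + recommendation-engine + notification-fanout + cache-warmer + geo-lookup + ab-test-router for 2711 (41 GB).
Dropping pdf-renderer and cache-warmer and geo-lookup frees 13 GB; slotting in log-shipper (14 GB) lifts the total to 2897 at 42 GB.
Next best is feed-ranker + image-resizer + recommendation-engine + geo-lookup + ab-test-router + log-shipper at 2841 (42 GB) — short by 56.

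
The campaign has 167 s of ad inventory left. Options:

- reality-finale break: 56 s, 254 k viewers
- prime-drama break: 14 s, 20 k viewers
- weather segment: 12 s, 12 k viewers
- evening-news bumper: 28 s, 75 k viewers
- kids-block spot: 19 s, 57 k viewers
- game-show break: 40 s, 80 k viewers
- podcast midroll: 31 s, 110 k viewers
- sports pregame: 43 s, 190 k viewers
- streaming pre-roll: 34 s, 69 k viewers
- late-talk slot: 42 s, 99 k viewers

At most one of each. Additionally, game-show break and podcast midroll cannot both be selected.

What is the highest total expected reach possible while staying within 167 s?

631

By expected reach per s: reality-finale break 4.54, sports pregame 4.42, podcast midroll 3.55 lead.
Reality-finale break + prime-drama break + kids-block spot + podcast midroll + sports pregame uses 163 of the 167 s and totals 631.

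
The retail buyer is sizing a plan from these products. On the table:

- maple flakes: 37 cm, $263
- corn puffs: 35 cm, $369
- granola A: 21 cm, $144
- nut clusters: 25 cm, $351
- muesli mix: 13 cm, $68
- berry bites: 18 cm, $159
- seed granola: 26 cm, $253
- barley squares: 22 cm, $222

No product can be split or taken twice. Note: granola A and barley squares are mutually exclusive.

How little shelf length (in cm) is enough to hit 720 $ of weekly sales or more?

60

Minimise cm subject to total weekly sales ≥ 720.
corn puffs + nut clusters: 720 weekly sales at 60 cm.
No combination under 60 cm hits 720.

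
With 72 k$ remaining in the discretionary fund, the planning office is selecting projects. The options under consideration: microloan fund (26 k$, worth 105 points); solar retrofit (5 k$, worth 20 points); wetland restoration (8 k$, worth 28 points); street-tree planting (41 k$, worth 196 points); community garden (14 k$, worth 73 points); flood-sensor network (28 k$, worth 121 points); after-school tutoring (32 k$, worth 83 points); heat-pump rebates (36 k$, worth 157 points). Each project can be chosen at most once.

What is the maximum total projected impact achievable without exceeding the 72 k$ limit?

321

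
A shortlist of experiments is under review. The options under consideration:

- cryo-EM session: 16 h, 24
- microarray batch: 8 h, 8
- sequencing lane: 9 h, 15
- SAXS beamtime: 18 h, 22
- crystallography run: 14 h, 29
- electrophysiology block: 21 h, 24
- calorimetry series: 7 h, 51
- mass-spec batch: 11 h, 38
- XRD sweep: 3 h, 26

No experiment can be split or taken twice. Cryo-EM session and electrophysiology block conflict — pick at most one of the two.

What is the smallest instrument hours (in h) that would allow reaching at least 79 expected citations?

Need the lightest bundle worth ≥ 79.
calorimetry series + mass-spec batch reaches 89 using 18 h.
No combination under 18 h hits 79.

18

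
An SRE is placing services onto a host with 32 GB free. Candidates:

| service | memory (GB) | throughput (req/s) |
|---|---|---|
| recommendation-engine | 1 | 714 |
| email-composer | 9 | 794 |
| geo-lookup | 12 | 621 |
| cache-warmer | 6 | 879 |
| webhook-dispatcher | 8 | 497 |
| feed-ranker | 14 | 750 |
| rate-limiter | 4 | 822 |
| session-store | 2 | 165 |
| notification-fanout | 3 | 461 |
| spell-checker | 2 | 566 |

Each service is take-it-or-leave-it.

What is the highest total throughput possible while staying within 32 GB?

The ratio heuristic lands on recommendation-engine + email-composer + cache-warmer + rate-limiter + session-store + notification-fanout + spell-checker (4401) but leaves 5 GB idle.
Dropping notification-fanout frees 3 GB; slotting in webhook-dispatcher (8 GB) lifts the total to 4437 at 32 GB.
The closest alternative, recommendation-engine + email-composer + cache-warmer + rate-limiter + session-store + notification-fanout + spell-checker, reaches only 4401.

4437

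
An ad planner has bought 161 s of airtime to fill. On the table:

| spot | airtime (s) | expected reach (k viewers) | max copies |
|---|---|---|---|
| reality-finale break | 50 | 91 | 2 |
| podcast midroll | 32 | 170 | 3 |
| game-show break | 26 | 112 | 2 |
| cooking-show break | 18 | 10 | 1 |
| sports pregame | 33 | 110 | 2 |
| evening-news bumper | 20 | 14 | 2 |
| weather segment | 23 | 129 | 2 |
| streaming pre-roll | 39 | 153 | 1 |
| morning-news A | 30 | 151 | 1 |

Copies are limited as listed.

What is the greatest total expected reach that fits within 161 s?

803

Ranking by ratio (expected reach/s): weather segment 5.61, podcast midroll 5.31, morning-news A 5.03.
The ratio heuristic lands on 3×podcast midroll + cooking-show break + 2×weather segment (778) but leaves 1 s idle.
Dropping 2×podcast midroll and cooking-show break frees 82 s; slotting in 2×game-show break + morning-news A (82 s) lifts the total to 803 at 160 s.
The spare 1 s is too small for any remaining spot, and no exchange beats 803.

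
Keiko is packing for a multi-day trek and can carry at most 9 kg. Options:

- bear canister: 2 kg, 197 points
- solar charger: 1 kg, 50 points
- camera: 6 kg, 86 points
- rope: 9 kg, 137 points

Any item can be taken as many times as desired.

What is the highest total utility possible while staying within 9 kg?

The ratio ordering already packs tightly: 4×bear canister + solar charger, 9 kg, 838.
That's the maximum — no swap from here does better than 838.

838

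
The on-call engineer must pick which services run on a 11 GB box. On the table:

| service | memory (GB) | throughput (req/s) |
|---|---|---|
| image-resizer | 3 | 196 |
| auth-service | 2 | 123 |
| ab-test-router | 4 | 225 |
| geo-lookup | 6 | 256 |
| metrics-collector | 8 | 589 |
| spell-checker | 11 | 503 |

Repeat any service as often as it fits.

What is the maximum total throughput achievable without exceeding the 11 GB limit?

785

The ratio ordering already packs tightly: image-resizer + metrics-collector, 11 GB, 785.
That's the maximum — no swap from here does better than 785.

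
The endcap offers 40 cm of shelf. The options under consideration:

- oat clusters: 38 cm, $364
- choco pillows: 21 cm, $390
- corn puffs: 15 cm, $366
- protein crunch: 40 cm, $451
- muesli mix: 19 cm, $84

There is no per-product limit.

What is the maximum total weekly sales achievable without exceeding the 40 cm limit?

Taking the top-ratio products first gives 2×corn puffs for 732 (30 cm).
The 15 cm tied up in corn puffs is better spent on choco pillows — total rises to 756 (36 cm).
That's the maximum — no swap from here does better than 756.

756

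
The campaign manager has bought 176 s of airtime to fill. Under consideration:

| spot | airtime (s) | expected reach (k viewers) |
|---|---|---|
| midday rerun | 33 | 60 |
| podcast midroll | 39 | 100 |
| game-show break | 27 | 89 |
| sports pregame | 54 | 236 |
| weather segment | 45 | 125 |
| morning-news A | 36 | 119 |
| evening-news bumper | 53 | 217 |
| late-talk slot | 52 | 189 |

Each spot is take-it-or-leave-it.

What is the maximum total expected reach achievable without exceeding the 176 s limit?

661

Filling by ratio: sports pregame + evening-news bumper + late-talk slot for 642, with 17 s left unused.
Dropping late-talk slot frees 52 s; slotting in game-show break + morning-news A (63 s) lifts the total to 661 at 170 s.
The closest alternative, podcast midroll + game-show break + sports pregame + evening-news bumper, reaches only 642.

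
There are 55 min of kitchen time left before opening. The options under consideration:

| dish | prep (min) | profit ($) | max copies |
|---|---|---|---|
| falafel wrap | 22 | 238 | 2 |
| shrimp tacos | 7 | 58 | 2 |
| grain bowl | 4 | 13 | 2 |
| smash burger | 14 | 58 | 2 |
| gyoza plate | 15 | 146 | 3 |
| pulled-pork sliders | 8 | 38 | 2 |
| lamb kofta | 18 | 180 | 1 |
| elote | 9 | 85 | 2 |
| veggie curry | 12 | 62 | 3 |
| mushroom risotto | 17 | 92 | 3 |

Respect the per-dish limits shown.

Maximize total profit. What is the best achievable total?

Taking the top-ratio dishes first gives 2×falafel wrap + elote for 561 (53 min).
Dropping falafel wrap and elote frees 31 min; slotting in gyoza plate + lamb kofta (33 min) lifts the total to 564 at 55 min.
Nothing else within 55 min beats 564.

564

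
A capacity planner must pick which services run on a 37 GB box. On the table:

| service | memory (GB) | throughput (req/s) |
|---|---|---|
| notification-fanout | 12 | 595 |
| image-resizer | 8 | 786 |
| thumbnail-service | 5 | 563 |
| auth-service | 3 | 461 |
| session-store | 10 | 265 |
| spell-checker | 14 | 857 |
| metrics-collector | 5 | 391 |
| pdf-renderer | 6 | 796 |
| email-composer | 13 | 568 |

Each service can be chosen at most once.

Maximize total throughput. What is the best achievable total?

3463

Ranking by ratio (throughput/GB): auth-service 153.67, pdf-renderer 132.67, thumbnail-service 112.60.
Greedy by ratio would take image-resizer + thumbnail-service + auth-service + session-store + metrics-collector + pdf-renderer: 37 GB used, total 3262.
Replace session-store and metrics-collector with spell-checker: the trade gains 201 net, giving 3463 at 36 GB.
The closest alternative, image-resizer + auth-service + spell-checker + metrics-collector + pdf-renderer, reaches only 3291.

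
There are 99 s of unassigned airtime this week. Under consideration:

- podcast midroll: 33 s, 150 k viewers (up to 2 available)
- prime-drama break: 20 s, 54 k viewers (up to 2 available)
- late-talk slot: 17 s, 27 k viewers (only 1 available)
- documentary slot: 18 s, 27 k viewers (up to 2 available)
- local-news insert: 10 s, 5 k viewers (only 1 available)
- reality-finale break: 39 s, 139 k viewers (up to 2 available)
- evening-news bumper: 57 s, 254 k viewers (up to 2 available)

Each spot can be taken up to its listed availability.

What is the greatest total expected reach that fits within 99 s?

404

The ratio heuristic lands on 2×podcast midroll + prime-drama break + local-news insert (359) but leaves 3 s idle.
Replace podcast midroll and prime-drama break and local-news insert with evening-news bumper: the trade gains 45 net, giving 404 at 90 s.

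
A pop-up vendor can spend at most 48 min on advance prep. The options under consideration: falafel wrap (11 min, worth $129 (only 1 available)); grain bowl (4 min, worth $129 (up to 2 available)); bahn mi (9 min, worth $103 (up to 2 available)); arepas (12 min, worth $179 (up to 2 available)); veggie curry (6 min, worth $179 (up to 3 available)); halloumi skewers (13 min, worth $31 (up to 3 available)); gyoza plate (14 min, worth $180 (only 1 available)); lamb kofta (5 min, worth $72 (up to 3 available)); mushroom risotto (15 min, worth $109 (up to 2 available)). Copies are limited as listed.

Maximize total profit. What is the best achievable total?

By profit per min: grain bowl 32.25, veggie curry 29.83, arepas 14.92 lead.
2×grain bowl + arepas + 3×veggie curry + 2×lamb kofta uses 48 of the 48 min and totals 1118.

1118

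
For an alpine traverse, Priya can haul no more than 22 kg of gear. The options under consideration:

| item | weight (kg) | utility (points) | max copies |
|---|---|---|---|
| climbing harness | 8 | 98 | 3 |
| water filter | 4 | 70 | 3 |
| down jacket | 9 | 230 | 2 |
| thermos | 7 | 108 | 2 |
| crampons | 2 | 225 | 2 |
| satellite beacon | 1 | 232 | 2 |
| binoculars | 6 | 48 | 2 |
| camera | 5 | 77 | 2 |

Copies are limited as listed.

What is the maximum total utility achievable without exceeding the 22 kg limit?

1252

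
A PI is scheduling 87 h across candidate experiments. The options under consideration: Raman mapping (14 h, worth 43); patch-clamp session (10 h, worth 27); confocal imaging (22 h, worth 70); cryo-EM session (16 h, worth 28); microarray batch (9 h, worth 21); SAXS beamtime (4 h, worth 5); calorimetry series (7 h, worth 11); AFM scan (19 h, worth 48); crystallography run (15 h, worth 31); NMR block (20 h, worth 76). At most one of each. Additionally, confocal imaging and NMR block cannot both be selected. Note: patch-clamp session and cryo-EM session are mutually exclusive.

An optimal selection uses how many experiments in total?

6

The maximum expected citations within 87 h is 246.
One optimal bundle: Raman mapping + patch-clamp session + microarray batch + AFM scan + crystallography run + NMR block (87 h).
Every optimal selection uses 6 experiments.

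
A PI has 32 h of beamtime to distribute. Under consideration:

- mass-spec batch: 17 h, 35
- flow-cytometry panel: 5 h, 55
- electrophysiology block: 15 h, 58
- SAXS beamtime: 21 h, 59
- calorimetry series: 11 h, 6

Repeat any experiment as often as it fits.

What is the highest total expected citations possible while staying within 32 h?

Best packing: 6×flow-cytometry panel — 30 h, 330 total.
Nothing else within 32 h beats 330.

330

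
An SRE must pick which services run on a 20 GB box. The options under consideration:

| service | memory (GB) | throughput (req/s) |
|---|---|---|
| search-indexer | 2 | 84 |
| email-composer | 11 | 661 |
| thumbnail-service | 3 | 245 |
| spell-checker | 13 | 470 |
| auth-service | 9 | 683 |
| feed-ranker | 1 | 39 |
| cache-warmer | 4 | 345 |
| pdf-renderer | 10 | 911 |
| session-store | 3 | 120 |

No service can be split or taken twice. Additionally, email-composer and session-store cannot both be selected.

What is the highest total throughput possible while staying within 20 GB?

1633

Ranking by ratio (throughput/GB): pdf-renderer 91.10, cache-warmer 86.25, thumbnail-service 81.67, auth-service 75.89.
A density-first pass picks search-indexer + thumbnail-service + feed-ranker + cache-warmer + pdf-renderer — 1624 at 20 GB.
The 9 GB tied up in search-indexer and thumbnail-service and cache-warmer is better spent on auth-service — total rises to 1633 (20 GB).
Next best is search-indexer + thumbnail-service + feed-ranker + cache-warmer + pdf-renderer at 1624 (20 GB) — short by 9.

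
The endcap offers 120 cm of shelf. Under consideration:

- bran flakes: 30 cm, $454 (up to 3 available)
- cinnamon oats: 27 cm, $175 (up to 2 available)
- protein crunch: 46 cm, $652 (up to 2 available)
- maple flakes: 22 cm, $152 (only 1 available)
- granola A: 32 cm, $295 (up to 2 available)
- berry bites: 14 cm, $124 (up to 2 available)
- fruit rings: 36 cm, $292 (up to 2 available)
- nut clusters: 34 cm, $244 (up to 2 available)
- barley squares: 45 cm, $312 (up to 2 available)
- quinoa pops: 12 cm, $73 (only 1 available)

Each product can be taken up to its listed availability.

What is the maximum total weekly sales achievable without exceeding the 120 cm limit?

1684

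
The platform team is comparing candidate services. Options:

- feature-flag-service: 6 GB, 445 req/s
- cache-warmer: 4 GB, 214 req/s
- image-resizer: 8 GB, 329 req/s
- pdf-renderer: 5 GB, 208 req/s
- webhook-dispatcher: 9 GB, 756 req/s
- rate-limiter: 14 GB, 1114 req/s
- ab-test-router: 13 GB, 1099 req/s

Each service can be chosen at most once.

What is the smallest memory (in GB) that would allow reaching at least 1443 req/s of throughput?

Minimise GB subject to total throughput ≥ 1443.
Taking feature-flag-service + ab-test-router gives 1544 (≥ 1443) for 19 GB.
No combination under 19 GB hits 1443.

19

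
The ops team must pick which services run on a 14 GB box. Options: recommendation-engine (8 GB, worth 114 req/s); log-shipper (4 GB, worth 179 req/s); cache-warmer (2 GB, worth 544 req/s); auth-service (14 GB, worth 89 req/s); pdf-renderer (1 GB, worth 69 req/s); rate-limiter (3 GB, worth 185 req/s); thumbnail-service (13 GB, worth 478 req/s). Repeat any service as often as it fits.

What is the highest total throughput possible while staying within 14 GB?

3808

Best packing: 7×cache-warmer — 14 GB, 3808 total.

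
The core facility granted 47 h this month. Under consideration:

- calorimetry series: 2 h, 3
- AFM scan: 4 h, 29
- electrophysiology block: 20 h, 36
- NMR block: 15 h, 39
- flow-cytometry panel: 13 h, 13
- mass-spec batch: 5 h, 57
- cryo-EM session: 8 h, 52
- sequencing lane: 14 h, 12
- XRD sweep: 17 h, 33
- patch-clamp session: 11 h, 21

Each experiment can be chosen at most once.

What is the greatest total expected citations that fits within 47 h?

201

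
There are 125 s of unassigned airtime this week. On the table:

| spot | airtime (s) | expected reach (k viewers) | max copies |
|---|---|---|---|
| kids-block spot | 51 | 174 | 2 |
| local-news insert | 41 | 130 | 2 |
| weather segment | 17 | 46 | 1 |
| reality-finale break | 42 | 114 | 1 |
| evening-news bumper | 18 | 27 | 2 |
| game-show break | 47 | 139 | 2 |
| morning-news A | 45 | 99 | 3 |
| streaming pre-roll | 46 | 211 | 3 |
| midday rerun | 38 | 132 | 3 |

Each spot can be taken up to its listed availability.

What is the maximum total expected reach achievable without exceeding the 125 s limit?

475

By expected reach per s: streaming pre-roll 4.59, midday rerun 3.47, kids-block spot 3.41, local-news insert 3.17 lead.
Taking the top-ratio spots first gives weather segment + 2×streaming pre-roll for 468 (109 s).
Replace weather segment and streaming pre-roll with 2×midday rerun: the trade gains 7 net, giving 475 at 122 s.
The spare 3 s is too small for any remaining spot, and no exchange beats 475.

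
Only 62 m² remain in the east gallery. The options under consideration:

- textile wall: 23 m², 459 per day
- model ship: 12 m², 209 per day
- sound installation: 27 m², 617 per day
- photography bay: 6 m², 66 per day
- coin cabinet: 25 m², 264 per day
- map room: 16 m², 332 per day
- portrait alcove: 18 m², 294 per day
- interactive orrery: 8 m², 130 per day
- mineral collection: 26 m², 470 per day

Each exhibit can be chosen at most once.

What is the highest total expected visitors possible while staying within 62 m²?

1285

A density-first pass picks model ship + sound installation + photography bay + map room — 1224 at 61 m².
Dropping photography bay and map room frees 22 m²; slotting in textile wall (23 m²) lifts the total to 1285 at 62 m².
The closest alternative, sound installation + map room + portrait alcove, reaches only 1243.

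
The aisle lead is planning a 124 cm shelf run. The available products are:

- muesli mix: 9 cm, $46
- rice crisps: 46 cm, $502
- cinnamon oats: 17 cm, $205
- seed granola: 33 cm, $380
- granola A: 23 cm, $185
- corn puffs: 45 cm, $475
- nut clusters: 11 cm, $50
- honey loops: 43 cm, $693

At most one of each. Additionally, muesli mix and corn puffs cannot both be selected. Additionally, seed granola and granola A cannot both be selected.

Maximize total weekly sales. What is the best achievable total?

1575

Rice crisps + seed granola + honey loops uses 122 of the 124 cm and totals 1575.
That's the maximum — no feasible swap from here does better than 1575.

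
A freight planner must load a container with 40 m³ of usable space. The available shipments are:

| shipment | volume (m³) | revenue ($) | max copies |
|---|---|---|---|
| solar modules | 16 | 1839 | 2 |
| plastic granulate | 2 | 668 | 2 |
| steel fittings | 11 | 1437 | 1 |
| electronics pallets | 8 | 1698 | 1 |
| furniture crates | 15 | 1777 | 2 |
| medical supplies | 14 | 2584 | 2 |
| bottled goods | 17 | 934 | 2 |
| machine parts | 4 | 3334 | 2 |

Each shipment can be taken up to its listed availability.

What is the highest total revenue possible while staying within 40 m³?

13172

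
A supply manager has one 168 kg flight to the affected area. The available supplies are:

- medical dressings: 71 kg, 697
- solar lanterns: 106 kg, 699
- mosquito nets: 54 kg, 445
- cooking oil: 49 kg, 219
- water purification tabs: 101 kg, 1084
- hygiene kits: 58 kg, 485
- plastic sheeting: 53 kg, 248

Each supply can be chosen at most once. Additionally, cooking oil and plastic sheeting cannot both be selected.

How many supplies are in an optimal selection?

2

Optimal total is 1569.
For example water purification tabs + hygiene kits achieves it, using 159 kg.
All optima have 2 supplies.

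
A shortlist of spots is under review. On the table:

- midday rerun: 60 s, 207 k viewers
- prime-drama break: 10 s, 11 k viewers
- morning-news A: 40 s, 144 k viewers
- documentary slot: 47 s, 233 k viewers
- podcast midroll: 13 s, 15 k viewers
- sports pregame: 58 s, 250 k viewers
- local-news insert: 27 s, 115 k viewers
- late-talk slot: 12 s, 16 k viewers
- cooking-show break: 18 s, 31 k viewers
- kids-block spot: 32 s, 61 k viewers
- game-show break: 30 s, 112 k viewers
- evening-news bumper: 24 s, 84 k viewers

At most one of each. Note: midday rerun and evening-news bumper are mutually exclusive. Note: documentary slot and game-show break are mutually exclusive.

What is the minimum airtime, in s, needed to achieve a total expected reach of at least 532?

129

Minimise s subject to total expected reach ≥ 532.
documentary slot + sports pregame + evening-news bumper reaches 567 using 129 s.
Any bundle with less than 129 s falls short of 532.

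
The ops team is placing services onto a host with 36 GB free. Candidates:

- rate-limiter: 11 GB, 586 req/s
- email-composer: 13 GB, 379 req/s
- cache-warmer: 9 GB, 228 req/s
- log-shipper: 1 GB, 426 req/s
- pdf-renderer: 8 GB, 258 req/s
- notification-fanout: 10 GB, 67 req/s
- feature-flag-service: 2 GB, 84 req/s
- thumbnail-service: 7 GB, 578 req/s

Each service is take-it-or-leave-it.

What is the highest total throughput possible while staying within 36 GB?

2076

Filling by ratio: rate-limiter + log-shipper + pdf-renderer + feature-flag-service + thumbnail-service for 1932, with 7 GB left unused.
Dropping feature-flag-service frees 2 GB; slotting in cache-warmer (9 GB) lifts the total to 2076 at 36 GB.
That's the maximum — no swap from here does better than 2076.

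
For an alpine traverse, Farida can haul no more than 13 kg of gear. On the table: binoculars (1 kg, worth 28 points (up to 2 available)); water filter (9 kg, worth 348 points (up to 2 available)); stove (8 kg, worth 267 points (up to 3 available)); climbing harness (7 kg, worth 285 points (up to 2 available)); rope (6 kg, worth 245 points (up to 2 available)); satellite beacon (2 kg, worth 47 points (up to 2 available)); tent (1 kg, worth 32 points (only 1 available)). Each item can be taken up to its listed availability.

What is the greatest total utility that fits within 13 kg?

Greedy by ratio would take 2×rope + tent: 13 kg used, total 522.
The 7 kg tied up in rope and tent is better spent on climbing harness — total rises to 530 (13 kg).
Nothing else within 13 kg beats 530.

530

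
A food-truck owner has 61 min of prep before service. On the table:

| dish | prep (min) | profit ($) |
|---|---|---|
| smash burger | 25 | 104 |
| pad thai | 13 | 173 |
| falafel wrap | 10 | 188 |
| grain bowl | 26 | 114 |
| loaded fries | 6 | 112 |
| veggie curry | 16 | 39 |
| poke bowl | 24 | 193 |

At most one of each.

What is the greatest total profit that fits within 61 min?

The ratio ordering already packs tightly: pad thai + falafel wrap + loaded fries + poke bowl, 53 min, 666.
The closest alternative, pad thai + falafel wrap + grain bowl + loaded fries, reaches only 587.

666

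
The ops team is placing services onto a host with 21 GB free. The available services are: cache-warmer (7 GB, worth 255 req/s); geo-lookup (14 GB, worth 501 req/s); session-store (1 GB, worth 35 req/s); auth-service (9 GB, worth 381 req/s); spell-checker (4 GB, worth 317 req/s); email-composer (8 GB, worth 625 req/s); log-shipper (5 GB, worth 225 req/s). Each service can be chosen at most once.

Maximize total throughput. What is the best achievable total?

1323

The ratio heuristic lands on session-store + spell-checker + email-composer + log-shipper (1202) but leaves 3 GB idle.
Dropping session-store and log-shipper frees 6 GB; slotting in auth-service (9 GB) lifts the total to 1323 at 21 GB.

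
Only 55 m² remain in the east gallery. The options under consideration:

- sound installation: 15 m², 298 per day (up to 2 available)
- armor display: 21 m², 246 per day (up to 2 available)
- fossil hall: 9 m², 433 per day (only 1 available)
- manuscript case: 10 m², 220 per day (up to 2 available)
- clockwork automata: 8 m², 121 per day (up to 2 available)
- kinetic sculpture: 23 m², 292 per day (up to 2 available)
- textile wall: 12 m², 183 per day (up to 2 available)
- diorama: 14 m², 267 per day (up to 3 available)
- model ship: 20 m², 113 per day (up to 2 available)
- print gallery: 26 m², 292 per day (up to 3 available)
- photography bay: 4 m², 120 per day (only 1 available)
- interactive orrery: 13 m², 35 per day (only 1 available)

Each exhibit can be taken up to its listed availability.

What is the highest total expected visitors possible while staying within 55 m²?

Ranking by ratio (expected visitors/m²): fossil hall 48.11, photography bay 30.00, manuscript case 22.00, sound installation 19.87.
The ratio heuristic lands on sound installation + fossil hall + 2×manuscript case + photography bay (1291) but leaves 7 m² idle.
Replace sound installation with clockwork automata + diorama: the trade gains 90 net, giving 1381 at 55 m².

1381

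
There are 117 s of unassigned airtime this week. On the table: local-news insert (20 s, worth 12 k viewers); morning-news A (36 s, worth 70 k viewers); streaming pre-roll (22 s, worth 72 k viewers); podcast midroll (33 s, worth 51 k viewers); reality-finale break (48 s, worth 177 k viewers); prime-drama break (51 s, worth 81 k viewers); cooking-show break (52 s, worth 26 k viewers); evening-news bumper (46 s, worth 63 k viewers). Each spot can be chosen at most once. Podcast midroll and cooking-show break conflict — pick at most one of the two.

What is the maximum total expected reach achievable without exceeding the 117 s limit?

By expected reach per s: reality-finale break 3.69, streaming pre-roll 3.27, morning-news A 1.94, prime-drama break 1.59 lead.
The ratio ordering already packs tightly: morning-news A + streaming pre-roll + reality-finale break, 106 s, 319.
The spare 11 s is too small for any remaining spot, and no feasible exchange beats 319.

319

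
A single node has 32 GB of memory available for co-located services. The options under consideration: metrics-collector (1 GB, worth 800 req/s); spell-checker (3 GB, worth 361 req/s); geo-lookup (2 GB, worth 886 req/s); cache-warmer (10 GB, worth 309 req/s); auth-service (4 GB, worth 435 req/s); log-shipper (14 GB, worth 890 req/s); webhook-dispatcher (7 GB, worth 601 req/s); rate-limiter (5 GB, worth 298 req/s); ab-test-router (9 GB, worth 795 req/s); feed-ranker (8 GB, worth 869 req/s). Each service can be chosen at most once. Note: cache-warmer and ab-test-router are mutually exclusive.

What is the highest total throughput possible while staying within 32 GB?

By throughput per GB: metrics-collector 800.00, geo-lookup 443.00, spell-checker 120.33 lead.
Best packing: metrics-collector + spell-checker + geo-lookup + auth-service + rate-limiter + ab-test-router + feed-ranker — 32 GB, 4444 total.
No other feasible combination exceeds 4444.

4444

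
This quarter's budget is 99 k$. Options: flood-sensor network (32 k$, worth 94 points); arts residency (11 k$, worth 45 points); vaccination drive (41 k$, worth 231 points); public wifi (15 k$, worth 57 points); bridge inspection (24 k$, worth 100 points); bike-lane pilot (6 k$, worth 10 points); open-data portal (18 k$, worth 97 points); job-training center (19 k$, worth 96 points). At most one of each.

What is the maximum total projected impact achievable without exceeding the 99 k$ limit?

Filling by ratio: arts residency + vaccination drive + bike-lane pilot + open-data portal + job-training center for 479, with 4 k$ left unused.
The 11 k$ tied up in arts residency is better spent on public wifi — total rises to 491 (99 k$).
Next best is vaccination drive + public wifi + bridge inspection + open-data portal at 485 (98 k$) — short by 6.

491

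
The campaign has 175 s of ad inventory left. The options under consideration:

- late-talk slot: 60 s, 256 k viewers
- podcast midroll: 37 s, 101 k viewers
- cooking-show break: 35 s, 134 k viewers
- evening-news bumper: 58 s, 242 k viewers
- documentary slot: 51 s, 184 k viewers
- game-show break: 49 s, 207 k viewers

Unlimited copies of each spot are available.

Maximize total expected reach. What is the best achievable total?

726

A density-first pass picks 2×late-talk slot + game-show break — 719 at 169 s.
Dropping 2×late-talk slot and game-show break frees 169 s; slotting in 3×evening-news bumper (174 s) lifts the total to 726 at 174 s.
That's the maximum — no swap from here does better than 726.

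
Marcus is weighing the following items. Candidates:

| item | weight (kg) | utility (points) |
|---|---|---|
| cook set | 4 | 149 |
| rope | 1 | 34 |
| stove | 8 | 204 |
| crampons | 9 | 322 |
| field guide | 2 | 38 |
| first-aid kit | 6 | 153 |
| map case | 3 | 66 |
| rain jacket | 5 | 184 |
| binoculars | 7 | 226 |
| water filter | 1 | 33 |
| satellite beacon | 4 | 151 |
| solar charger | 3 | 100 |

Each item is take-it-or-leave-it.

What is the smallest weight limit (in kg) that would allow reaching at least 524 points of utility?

15

Look for the lowest-weight combination reaching 524.
Taking rope + crampons + rain jacket gives 540 (≥ 524) for 15 kg.
No combination under 15 kg hits 524.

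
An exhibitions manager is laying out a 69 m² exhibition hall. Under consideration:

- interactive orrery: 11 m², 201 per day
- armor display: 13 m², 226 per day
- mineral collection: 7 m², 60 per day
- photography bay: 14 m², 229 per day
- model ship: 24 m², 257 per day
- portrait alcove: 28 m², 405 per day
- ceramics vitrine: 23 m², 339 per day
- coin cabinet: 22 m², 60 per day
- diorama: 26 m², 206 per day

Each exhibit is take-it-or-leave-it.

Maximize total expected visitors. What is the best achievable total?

Taking the top-ratio exhibits first gives interactive orrery + armor display + mineral collection + photography bay + ceramics vitrine for 1055 (68 m²).
Dropping mineral collection and ceramics vitrine frees 30 m²; slotting in portrait alcove (28 m²) lifts the total to 1061 at 66 m².

1061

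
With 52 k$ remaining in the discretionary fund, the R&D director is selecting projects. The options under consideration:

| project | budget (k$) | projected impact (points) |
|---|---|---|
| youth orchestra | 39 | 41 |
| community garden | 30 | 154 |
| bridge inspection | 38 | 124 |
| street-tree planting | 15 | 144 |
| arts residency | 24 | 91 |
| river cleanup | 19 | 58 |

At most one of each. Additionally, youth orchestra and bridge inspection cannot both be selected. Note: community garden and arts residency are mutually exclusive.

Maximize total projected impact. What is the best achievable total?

Best packing: community garden + street-tree planting — 45 k$, 298 total.

298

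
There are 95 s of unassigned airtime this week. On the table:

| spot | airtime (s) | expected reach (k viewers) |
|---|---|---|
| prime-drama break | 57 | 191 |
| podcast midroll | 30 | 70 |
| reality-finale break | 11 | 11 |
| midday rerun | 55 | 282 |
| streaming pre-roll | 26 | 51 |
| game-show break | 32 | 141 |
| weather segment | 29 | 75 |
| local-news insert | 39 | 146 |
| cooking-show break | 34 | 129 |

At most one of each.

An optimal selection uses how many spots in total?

2

The maximum expected reach within 95 s is 428.
midday rerun + local-news insert hits 428 at 94 s.
Every optimal selection uses 2 spots.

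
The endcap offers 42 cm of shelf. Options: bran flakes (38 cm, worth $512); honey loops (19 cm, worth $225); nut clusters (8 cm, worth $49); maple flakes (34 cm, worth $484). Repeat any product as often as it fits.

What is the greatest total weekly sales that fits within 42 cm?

533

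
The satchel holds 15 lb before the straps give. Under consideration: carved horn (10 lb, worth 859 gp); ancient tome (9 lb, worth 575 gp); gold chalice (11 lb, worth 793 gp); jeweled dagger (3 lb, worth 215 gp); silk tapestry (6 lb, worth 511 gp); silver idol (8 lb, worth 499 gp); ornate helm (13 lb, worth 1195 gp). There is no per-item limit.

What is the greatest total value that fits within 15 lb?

Density check — ornate helm 91.92, carved horn 85.90, silk tapestry 85.17, gold chalice 72.09 are the best per lb.
Greedy by ratio would take ornate helm: 13 lb used, total 1195.
The 13 lb tied up in ornate helm is better spent on jeweled dagger + 2×silk tapestry — total rises to 1237 (15 lb).
Every other selection either busts 15 lb or fails to beat 1237.

1237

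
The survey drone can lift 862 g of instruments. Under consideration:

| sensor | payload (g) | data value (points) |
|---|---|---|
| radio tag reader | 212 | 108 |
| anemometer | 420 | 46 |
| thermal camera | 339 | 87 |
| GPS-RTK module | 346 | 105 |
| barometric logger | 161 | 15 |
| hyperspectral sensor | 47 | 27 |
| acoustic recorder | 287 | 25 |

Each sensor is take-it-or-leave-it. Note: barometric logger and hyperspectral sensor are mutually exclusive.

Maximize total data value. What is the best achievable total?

Density check — hyperspectral sensor 0.57, radio tag reader 0.51, GPS-RTK module 0.30, thermal camera 0.26 are the best per g.
Radio tag reader + GPS-RTK module + hyperspectral sensor uses 605 of the 862 g and totals 240.
Runner-up radio tag reader + GPS-RTK module + acoustic recorder tops out at 238.

240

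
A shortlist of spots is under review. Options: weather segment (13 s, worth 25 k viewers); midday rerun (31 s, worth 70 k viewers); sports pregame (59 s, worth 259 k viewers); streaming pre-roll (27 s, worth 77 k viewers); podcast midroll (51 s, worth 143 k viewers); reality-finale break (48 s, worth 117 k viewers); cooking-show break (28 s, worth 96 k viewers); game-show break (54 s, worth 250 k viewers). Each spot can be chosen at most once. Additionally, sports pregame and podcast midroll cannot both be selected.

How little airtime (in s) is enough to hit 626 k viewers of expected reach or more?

154

Need the lightest bundle worth ≥ 626.
Taking weather segment + sports pregame + cooking-show break + game-show break gives 630 (≥ 626) for 154 s.
No combination under 154 s hits 626.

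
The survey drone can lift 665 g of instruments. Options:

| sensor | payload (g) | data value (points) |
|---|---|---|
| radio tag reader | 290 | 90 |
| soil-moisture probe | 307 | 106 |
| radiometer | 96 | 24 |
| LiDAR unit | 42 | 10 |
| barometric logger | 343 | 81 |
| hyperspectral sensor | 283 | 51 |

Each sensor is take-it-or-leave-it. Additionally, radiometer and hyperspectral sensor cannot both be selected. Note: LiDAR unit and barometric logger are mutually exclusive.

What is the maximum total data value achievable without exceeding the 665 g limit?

The ratio ordering already packs tightly: radio tag reader + soil-moisture probe + LiDAR unit, 639 g, 206.
An exhaustive check of the 64 subsets confirms 206.

206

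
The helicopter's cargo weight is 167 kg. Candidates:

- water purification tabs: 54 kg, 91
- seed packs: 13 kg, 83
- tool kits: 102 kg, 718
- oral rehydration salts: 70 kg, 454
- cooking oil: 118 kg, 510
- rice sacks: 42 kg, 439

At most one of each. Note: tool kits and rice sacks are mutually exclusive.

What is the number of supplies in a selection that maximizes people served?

Optimal total is 984.
For example water purification tabs + oral rehydration salts + rice sacks achieves it, using 166 kg.
All optima have 3 supplies.

3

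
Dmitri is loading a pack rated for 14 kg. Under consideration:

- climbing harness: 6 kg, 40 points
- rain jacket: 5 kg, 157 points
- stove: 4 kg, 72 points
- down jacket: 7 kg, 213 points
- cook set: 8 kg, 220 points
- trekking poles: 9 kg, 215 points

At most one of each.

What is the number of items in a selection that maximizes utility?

2

The maximum utility within 14 kg is 377.
One optimal bundle: rain jacket + cook set (13 kg).
Any selection reaching 377 contains exactly 2 items.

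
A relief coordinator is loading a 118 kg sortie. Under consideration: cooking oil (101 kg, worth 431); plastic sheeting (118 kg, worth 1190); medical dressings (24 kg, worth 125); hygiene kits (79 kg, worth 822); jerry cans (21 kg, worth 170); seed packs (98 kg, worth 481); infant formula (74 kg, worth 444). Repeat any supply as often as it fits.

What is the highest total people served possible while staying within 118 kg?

1190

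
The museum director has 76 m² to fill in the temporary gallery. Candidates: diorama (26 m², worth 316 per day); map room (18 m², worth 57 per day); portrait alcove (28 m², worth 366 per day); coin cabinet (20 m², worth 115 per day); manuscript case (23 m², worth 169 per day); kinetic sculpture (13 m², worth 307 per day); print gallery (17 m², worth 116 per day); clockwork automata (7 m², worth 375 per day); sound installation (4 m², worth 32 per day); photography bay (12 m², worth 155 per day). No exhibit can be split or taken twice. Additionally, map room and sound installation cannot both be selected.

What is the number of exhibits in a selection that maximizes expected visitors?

4

Optimal total is 1364.
For example diorama + portrait alcove + kinetic sculpture + clockwork automata achieves it, using 74 m².
All optima have 4 exhibits.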